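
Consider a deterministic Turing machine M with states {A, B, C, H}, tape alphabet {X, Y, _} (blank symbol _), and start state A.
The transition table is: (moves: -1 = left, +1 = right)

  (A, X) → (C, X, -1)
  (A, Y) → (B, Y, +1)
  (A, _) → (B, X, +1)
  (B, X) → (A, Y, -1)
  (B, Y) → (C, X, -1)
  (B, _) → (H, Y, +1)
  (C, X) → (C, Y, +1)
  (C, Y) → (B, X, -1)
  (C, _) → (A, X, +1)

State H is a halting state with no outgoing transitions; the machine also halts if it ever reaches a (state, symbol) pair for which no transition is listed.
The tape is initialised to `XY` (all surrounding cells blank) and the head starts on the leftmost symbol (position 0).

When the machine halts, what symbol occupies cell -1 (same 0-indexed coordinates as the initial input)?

A | __[X]Y   read X → write X, move -1, go to C
C | _[_]XY   read _ → write X, move +1, go to A
A | _X[X]Y   read X → write X, move -1, go to C
C | _[X]XY   read X → write Y, move +1, go to C
C | _Y[X]Y   read X → write Y, move +1, go to C
C | _YY[Y]   read Y → write X, move -1, go to B
B | _Y[Y]X   read Y → write X, move -1, go to C
C | _[Y]XX   read Y → write X, move -1, go to B
B | [_]XXX   read _ → write Y, move +1, go to H
H | Y[X]XX
Cell -1 holds X when M halts.

X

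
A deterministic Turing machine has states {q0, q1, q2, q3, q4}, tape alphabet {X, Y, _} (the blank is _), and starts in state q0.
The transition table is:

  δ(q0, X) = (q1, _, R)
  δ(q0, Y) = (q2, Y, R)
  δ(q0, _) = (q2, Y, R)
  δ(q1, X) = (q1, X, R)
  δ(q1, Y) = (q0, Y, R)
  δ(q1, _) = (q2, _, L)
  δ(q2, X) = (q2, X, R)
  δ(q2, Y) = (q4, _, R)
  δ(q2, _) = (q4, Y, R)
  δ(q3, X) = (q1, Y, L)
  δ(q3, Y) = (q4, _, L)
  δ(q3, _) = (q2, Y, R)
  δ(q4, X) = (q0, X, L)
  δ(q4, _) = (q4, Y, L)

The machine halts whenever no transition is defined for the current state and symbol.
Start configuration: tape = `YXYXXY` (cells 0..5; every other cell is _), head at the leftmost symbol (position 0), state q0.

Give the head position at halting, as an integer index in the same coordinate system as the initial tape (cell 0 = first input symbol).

7

state=q0 head=0 tape=[Y]XYXXY___   (q0,Y)→(q2,Y,R)
state=q2 head=1 tape=Y[X]YXXY___   (q2,X)→(q2,X,R)
state=q2 head=2 tape=YX[Y]XXY___   (q2,Y)→(q4,_,R)
state=q4 head=3 tape=YX_[X]XY___   (q4,X)→(q0,X,L)
state=q0 head=2 tape=YX[_]XXY___   (q0,_)→(q2,Y,R)
state=q2 head=3 tape=YXY[X]XY___   (q2,X)→(q2,X,R)
state=q2 head=4 tape=YXYX[X]Y___   (q2,X)→(q2,X,R)
state=q2 head=5 tape=YXYXX[Y]___   (q2,Y)→(q4,_,R)
state=q4 head=6 tape=YXYXX_[_]__   (q4,_)→(q4,Y,L)
state=q4 head=5 tape=YXYXX[_]Y__   (q4,_)→(q4,Y,L)
state=q4 head=4 tape=YXYX[X]YY__   (q4,X)→(q0,X,L)
state=q0 head=3 tape=YXY[X]XYY__   (q0,X)→(q1,_,R)
state=q1 head=4 tape=YXY_[X]YY__   (q1,X)→(q1,X,R)
state=q1 head=5 tape=YXY_X[Y]Y__   (q1,Y)→(q0,Y,R)
state=q0 head=6 tape=YXY_XY[Y]__   (q0,Y)→(q2,Y,R)
state=q2 head=7 tape=YXY_XYY[_]_   (q2,_)→(q4,Y,R)
state=q4 head=8 tape=YXY_XYYY[_]   (q4,_)→(q4,Y,L)
state=q4 head=7 tape=YXY_XYY[Y]Y
At halt the head is at cell 7.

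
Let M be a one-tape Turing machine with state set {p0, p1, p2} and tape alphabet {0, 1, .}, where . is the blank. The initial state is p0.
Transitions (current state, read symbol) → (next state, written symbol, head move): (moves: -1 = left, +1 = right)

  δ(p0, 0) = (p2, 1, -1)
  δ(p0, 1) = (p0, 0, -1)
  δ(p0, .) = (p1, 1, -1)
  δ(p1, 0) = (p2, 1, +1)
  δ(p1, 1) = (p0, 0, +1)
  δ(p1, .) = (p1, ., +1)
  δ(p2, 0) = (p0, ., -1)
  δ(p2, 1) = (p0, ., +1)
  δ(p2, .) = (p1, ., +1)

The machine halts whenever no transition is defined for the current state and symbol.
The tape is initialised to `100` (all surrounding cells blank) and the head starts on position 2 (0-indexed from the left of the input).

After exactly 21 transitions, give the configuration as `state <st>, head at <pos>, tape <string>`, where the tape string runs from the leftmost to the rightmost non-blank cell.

state p0, head at -1, tape 000.1

state=p0 head=2 tape=...10[0]   (p0,0)→(p2,1,-1)
state=p2 head=1 tape=...1[0]1   (p2,0)→(p0,.,-1)
state=p0 head=0 tape=...[1].1   (p0,1)→(p0,0,-1)
state=p0 head=-1 tape=..[.]0.1   (p0,.)→(p1,1,-1)
state=p1 head=-2 tape=.[.]10.1   (p1,.)→(p1,.,+1)
state=p1 head=-1 tape=..[1]0.1   (p1,1)→(p0,0,+1)
state=p0 head=0 tape=..0[0].1   (p0,0)→(p2,1,-1)
state=p2 head=-1 tape=..[0]1.1   (p2,0)→(p0,.,-1)
state=p0 head=-2 tape=.[.].1.1   (p0,.)→(p1,1,-1)
state=p1 head=-3 tape=[.]1.1.1   (p1,.)→(p1,.,+1)
state=p1 head=-2 tape=.[1].1.1   (p1,1)→(p0,0,+1)
state=p0 head=-1 tape=.0[.]1.1   (p0,.)→(p1,1,-1)
state=p1 head=-2 tape=.[0]11.1   (p1,0)→(p2,1,+1)
state=p2 head=-1 tape=.1[1]1.1   (p2,1)→(p0,.,+1)
state=p0 head=0 tape=.1.[1].1   (p0,1)→(p0,0,-1)
state=p0 head=-1 tape=.1[.]0.1   (p0,.)→(p1,1,-1)
state=p1 head=-2 tape=.[1]10.1   (p1,1)→(p0,0,+1)
state=p0 head=-1 tape=.0[1]0.1   (p0,1)→(p0,0,-1)
state=p0 head=-2 tape=.[0]00.1   (p0,0)→(p2,1,-1)
state=p2 head=-3 tape=[.]100.1   (p2,.)→(p1,.,+1)
state=p1 head=-2 tape=.[1]00.1   (p1,1)→(p0,0,+1)
state=p0 head=-1 tape=.0[0]0.1
After 21 steps: state p0, head at -1, tape 000.1.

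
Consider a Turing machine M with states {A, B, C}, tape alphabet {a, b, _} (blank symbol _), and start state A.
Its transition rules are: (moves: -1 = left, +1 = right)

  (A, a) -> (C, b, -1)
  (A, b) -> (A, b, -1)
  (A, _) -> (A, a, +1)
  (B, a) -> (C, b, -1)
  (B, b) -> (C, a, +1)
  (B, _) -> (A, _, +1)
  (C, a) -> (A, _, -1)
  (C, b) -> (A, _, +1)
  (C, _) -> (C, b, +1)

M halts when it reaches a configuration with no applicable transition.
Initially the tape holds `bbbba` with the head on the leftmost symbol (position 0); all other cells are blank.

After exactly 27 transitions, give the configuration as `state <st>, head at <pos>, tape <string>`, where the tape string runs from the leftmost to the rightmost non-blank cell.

state C, head at -3, tape bbbbbbbba

state=A head=0 tape=____[b]bbba   (A,b)→(A,b,-1)
state=A head=-1 tape=___[_]bbbba   (A,_)→(A,a,+1)
state=A head=0 tape=___a[b]bbba   (A,b)→(A,b,-1)
state=A head=-1 tape=___[a]bbbba   (A,a)→(C,b,-1)
state=C head=-2 tape=__[_]bbbbba   (C,_)→(C,b,+1)
state=C head=-1 tape=__b[b]bbbba   (C,b)→(A,_,+1)
state=A head=0 tape=__b_[b]bbba   (A,b)→(A,b,-1)
state=A head=-1 tape=__b[_]bbbba   (A,_)→(A,a,+1)
state=A head=0 tape=__ba[b]bbba   (A,b)→(A,b,-1)
state=A head=-1 tape=__b[a]bbbba   (A,a)→(C,b,-1)
state=C head=-2 tape=__[b]bbbbba   (C,b)→(A,_,+1)
state=A head=-1 tape=___[b]bbbba   (A,b)→(A,b,-1)
state=A head=-2 tape=__[_]bbbbba   (A,_)→(A,a,+1)
state=A head=-1 tape=__a[b]bbbba   (A,b)→(A,b,-1)
state=A head=-2 tape=__[a]bbbbba   (A,a)→(C,b,-1)
state=C head=-3 tape=_[_]bbbbbba   (C,_)→(C,b,+1)
state=C head=-2 tape=_b[b]bbbbba   (C,b)→(A,_,+1)
state=A head=-1 tape=_b_[b]bbbba   (A,b)→(A,b,-1)
state=A head=-2 tape=_b[_]bbbbba   (A,_)→(A,a,+1)
state=A head=-1 tape=_ba[b]bbbba   (A,b)→(A,b,-1)
state=A head=-2 tape=_b[a]bbbbba   (A,a)→(C,b,-1)
state=C head=-3 tape=_[b]bbbbbba   (C,b)→(A,_,+1)
state=A head=-2 tape=__[b]bbbbba   (A,b)→(A,b,-1)
state=A head=-3 tape=_[_]bbbbbba   (A,_)→(A,a,+1)
state=A head=-2 tape=_a[b]bbbbba   (A,b)→(A,b,-1)
state=A head=-3 tape=_[a]bbbbbba   (A,a)→(C,b,-1)
state=C head=-4 tape=[_]bbbbbbba   (C,_)→(C,b,+1)
state=C head=-3 tape=b[b]bbbbbba
After 27 steps: state C, head at -3, tape bbbbbbbba.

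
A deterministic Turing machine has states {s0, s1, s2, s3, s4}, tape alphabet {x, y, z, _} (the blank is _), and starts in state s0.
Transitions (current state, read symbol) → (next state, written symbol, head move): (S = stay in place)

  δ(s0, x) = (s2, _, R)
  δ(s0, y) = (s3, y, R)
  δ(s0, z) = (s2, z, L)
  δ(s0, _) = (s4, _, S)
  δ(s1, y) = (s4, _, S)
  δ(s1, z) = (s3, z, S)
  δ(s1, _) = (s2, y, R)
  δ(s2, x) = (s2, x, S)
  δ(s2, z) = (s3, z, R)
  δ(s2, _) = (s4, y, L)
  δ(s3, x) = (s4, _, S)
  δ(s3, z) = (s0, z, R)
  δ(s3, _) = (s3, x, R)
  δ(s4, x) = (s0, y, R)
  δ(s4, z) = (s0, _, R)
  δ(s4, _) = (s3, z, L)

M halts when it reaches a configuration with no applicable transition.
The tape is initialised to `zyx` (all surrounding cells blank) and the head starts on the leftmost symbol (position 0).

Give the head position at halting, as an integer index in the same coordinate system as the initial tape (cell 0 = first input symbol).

state=s0 head=0 tape=___[z]yx   (s0,z)→(s2,z,L)
state=s2 head=-1 tape=__[_]zyx   (s2,_)→(s4,y,L)
state=s4 head=-2 tape=_[_]yzyx   (s4,_)→(s3,z,L)
state=s3 head=-3 tape=[_]zyzyx   (s3,_)→(s3,x,R)
state=s3 head=-2 tape=x[z]yzyx   (s3,z)→(s0,z,R)
state=s0 head=-1 tape=xz[y]zyx   (s0,y)→(s3,y,R)
state=s3 head=0 tape=xzy[z]yx   (s3,z)→(s0,z,R)
state=s0 head=1 tape=xzyz[y]x   (s0,y)→(s3,y,R)
state=s3 head=2 tape=xzyzy[x]   (s3,x)→(s4,_,S)
state=s4 head=2 tape=xzyzy[_]   (s4,_)→(s3,z,L)
state=s3 head=1 tape=xzyz[y]z
At halt the head is at cell 1.

1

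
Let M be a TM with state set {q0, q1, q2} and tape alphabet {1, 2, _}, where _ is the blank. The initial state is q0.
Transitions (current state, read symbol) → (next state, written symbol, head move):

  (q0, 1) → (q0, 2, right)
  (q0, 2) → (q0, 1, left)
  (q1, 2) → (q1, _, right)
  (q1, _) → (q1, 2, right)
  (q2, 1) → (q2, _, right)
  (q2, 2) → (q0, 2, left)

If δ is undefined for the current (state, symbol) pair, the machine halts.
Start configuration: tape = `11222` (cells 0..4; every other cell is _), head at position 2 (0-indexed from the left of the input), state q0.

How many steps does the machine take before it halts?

state=q0 head=2 tape=_11[2]22   (q0,2)→(q0,1,left)
state=q0 head=1 tape=_1[1]122   (q0,1)→(q0,2,right)
state=q0 head=2 tape=_12[1]22   (q0,1)→(q0,2,right)
state=q0 head=3 tape=_122[2]2   (q0,2)→(q0,1,left)
state=q0 head=2 tape=_12[2]12   (q0,2)→(q0,1,left)
state=q0 head=1 tape=_1[2]112   (q0,2)→(q0,1,left)
state=q0 head=0 tape=_[1]1112   (q0,1)→(q0,2,right)
state=q0 head=1 tape=_2[1]112   (q0,1)→(q0,2,right)
state=q0 head=2 tape=_22[1]12   (q0,1)→(q0,2,right)
state=q0 head=3 tape=_222[1]2   (q0,1)→(q0,2,right)
state=q0 head=4 tape=_2222[2]   (q0,2)→(q0,1,left)
state=q0 head=3 tape=_222[2]1   (q0,2)→(q0,1,left)
state=q0 head=2 tape=_22[2]11   (q0,2)→(q0,1,left)
state=q0 head=1 tape=_2[2]111   (q0,2)→(q0,1,left)
state=q0 head=0 tape=_[2]1111   (q0,2)→(q0,1,left)
state=q0 head=-1 tape=[_]11111
M halts after 15 transitions.

15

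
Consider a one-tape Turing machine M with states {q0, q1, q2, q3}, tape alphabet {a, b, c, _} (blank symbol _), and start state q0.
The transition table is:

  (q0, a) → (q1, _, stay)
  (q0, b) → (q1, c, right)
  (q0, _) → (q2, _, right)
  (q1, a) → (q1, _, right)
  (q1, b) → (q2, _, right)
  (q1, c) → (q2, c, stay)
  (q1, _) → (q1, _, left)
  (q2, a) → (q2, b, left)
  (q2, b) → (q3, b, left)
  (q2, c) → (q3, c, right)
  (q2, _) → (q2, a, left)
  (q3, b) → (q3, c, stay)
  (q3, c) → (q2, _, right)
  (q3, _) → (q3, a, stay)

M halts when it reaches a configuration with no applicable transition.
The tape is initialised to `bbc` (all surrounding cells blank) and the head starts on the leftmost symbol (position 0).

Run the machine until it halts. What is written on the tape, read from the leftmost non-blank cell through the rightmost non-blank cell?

c_ca

q0 | [b]bc_   read b → write c, move right, go to q1
q1 | c[b]c_   read b → write _, move right, go to q2
q2 | c_[c]_   read c → write c, move right, go to q3
q3 | c_c[_]   read _ → write a, move stay, go to q3
q3 | c_c[a]
The non-blank tape span at halt is c_ca.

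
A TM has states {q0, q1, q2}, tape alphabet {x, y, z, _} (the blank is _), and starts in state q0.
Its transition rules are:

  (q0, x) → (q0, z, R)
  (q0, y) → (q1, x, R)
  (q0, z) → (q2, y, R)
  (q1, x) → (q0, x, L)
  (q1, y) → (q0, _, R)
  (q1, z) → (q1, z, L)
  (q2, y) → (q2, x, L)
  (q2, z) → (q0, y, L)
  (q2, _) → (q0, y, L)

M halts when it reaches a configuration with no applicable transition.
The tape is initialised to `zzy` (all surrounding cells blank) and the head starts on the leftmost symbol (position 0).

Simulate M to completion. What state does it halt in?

state=q0 head=0 tape=[z]zy_   (q0,z)→(q2,y,R)
state=q2 head=1 tape=y[z]y_   (q2,z)→(q0,y,L)
state=q0 head=0 tape=[y]yy_   (q0,y)→(q1,x,R)
state=q1 head=1 tape=x[y]y_   (q1,y)→(q0,_,R)
state=q0 head=2 tape=x_[y]_   (q0,y)→(q1,x,R)
state=q1 head=3 tape=x_x[_]
No transition is defined for (q1, _); M halts in state q1.

q1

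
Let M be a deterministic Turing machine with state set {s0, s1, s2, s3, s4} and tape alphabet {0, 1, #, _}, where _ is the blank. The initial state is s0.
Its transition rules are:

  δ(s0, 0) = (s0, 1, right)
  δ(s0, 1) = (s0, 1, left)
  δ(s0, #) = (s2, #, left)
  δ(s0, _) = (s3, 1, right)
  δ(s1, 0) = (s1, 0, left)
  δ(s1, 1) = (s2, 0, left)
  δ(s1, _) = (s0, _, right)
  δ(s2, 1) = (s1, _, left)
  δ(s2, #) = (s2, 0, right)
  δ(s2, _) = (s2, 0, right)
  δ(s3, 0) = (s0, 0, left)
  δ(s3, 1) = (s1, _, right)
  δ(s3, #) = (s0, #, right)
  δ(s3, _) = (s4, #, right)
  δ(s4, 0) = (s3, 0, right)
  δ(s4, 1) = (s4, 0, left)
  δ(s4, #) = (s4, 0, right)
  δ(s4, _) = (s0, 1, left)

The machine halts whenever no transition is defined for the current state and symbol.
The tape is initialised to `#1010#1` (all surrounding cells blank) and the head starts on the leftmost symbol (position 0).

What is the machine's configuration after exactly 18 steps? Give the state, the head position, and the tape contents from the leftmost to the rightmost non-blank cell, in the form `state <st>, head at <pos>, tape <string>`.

state s2, head at 0, tape 1001010#1

s0 | __[#]1010#1   read # → write #, move left, go to s2
s2 | _[_]#1010#1   read _ → write 0, move right, go to s2
s2 | _0[#]1010#1   read # → write 0, move right, go to s2
s2 | _00[1]010#1   read 1 → write _, move left, go to s1
s1 | _0[0]_010#1   read 0 → write 0, move left, go to s1
s1 | _[0]0_010#1   read 0 → write 0, move left, go to s1
s1 | [_]00_010#1   read _ → write _, move right, go to s0
s0 | _[0]0_010#1   read 0 → write 1, move right, go to s0
s0 | _1[0]_010#1   read 0 → write 1, move right, go to s0
s0 | _11[_]010#1   read _ → write 1, move right, go to s3
s3 | _111[0]10#1   read 0 → write 0, move left, go to s0
s0 | _11[1]010#1   read 1 → write 1, move left, go to s0
s0 | _1[1]1010#1   read 1 → write 1, move left, go to s0
s0 | _[1]11010#1   read 1 → write 1, move left, go to s0
s0 | [_]111010#1   read _ → write 1, move right, go to s3
s3 | 1[1]11010#1   read 1 → write _, move right, go to s1
s1 | 1_[1]1010#1   read 1 → write 0, move left, go to s2
s2 | 1[_]01010#1   read _ → write 0, move right, go to s2
s2 | 10[0]1010#1
After 18 steps: state s2, head at 0, tape 1001010#1.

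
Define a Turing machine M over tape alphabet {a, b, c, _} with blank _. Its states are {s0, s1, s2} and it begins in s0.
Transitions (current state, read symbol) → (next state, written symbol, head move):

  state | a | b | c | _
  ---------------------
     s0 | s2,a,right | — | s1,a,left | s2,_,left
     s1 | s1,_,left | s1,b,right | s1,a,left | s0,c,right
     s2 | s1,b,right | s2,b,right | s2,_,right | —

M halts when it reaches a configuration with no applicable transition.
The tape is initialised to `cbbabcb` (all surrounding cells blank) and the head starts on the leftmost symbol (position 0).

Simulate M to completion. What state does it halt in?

s0 | _[c]bbabcb   read c → write a, move left, go to s1
s1 | [_]abbabcb   read _ → write c, move right, go to s0
s0 | c[a]bbabcb   read a → write a, move right, go to s2
s2 | ca[b]babcb   read b → write b, move right, go to s2
s2 | cab[b]abcb   read b → write b, move right, go to s2
s2 | cabb[a]bcb   read a → write b, move right, go to s1
s1 | cabbb[b]cb   read b → write b, move right, go to s1
s1 | cabbbb[c]b   read c → write a, move left, go to s1
s1 | cabbb[b]ab   read b → write b, move right, go to s1
s1 | cabbbb[a]b   read a → write _, move left, go to s1
s1 | cabbb[b]_b   read b → write b, move right, go to s1
s1 | cabbbb[_]b   read _ → write c, move right, go to s0
s0 | cabbbbc[b]
No transition is defined for (s0, b); M halts in state s0.

s0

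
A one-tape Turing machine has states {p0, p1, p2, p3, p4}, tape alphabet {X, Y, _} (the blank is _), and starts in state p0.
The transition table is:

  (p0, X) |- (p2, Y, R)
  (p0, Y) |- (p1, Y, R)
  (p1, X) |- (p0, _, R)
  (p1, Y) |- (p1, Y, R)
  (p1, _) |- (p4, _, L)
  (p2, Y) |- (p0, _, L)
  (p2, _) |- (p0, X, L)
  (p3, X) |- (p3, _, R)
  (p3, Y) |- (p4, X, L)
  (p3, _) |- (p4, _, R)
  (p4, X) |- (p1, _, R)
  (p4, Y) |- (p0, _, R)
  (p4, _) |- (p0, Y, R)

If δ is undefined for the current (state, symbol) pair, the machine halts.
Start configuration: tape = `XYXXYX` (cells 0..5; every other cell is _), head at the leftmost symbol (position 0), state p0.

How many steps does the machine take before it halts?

5

p0 | [X]YXXYX   read X → write Y, move R, go to p2
p2 | Y[Y]XXYX   read Y → write _, move L, go to p0
p0 | [Y]_XXYX   read Y → write Y, move R, go to p1
p1 | Y[_]XXYX   read _ → write _, move L, go to p4
p4 | [Y]_XXYX   read Y → write _, move R, go to p0
p0 | _[_]XXYX
M halts after 5 transitions.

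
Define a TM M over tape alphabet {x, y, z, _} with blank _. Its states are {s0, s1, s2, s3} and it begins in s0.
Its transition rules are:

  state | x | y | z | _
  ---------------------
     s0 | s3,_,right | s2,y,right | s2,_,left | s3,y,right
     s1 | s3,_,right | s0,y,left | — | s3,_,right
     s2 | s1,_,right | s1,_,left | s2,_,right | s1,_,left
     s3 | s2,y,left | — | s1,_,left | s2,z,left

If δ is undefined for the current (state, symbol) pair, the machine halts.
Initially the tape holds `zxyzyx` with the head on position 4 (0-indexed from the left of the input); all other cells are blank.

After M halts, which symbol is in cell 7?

z

state=s0 head=4 tape=zxyz[y]x__   (s0,y)→(s2,y,right)
state=s2 head=5 tape=zxyzy[x]__   (s2,x)→(s1,_,right)
state=s1 head=6 tape=zxyzy_[_]_   (s1,_)→(s3,_,right)
state=s3 head=7 tape=zxyzy__[_]   (s3,_)→(s2,z,left)
state=s2 head=6 tape=zxyzy_[_]z   (s2,_)→(s1,_,left)
state=s1 head=5 tape=zxyzy[_]_z   (s1,_)→(s3,_,right)
state=s3 head=6 tape=zxyzy_[_]z   (s3,_)→(s2,z,left)
state=s2 head=5 tape=zxyzy[_]zz   (s2,_)→(s1,_,left)
state=s1 head=4 tape=zxyz[y]_zz   (s1,y)→(s0,y,left)
state=s0 head=3 tape=zxy[z]y_zz   (s0,z)→(s2,_,left)
state=s2 head=2 tape=zx[y]_y_zz   (s2,y)→(s1,_,left)
state=s1 head=1 tape=z[x]__y_zz   (s1,x)→(s3,_,right)
state=s3 head=2 tape=z_[_]_y_zz   (s3,_)→(s2,z,left)
state=s2 head=1 tape=z[_]z_y_zz   (s2,_)→(s1,_,left)
state=s1 head=0 tape=[z]_z_y_zz
Cell 7 holds z when M halts.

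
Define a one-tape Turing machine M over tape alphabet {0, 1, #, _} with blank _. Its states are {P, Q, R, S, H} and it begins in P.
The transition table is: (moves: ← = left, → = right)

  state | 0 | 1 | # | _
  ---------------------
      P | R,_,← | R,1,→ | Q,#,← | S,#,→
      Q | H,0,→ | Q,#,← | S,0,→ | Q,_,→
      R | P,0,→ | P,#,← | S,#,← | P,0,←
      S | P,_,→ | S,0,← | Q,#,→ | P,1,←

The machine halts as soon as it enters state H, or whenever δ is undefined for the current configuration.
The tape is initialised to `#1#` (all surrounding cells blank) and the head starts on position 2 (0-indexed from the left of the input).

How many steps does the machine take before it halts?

21

state=P head=2 tape=_#1[#]_   (P,#)→(Q,#,←)
state=Q head=1 tape=_#[1]#_   (Q,1)→(Q,#,←)
state=Q head=0 tape=_[#]##_   (Q,#)→(S,0,→)
state=S head=1 tape=_0[#]#_   (S,#)→(Q,#,→)
state=Q head=2 tape=_0#[#]_   (Q,#)→(S,0,→)
state=S head=3 tape=_0#0[_]   (S,_)→(P,1,←)
state=P head=2 tape=_0#[0]1   (P,0)→(R,_,←)
state=R head=1 tape=_0[#]_1   (R,#)→(S,#,←)
state=S head=0 tape=_[0]#_1   (S,0)→(P,_,→)
state=P head=1 tape=__[#]_1   (P,#)→(Q,#,←)
state=Q head=0 tape=_[_]#_1   (Q,_)→(Q,_,→)
state=Q head=1 tape=__[#]_1   (Q,#)→(S,0,→)
state=S head=2 tape=__0[_]1   (S,_)→(P,1,←)
state=P head=1 tape=__[0]11   (P,0)→(R,_,←)
state=R head=0 tape=_[_]_11   (R,_)→(P,0,←)
state=P head=-1 tape=[_]0_11   (P,_)→(S,#,→)
state=S head=0 tape=#[0]_11   (S,0)→(P,_,→)
state=P head=1 tape=#_[_]11   (P,_)→(S,#,→)
state=S head=2 tape=#_#[1]1   (S,1)→(S,0,←)
state=S head=1 tape=#_[#]01   (S,#)→(Q,#,→)
state=Q head=2 tape=#_#[0]1   (Q,0)→(H,0,→)
state=H head=3 tape=#_#0[1]
M halts after 21 transitions.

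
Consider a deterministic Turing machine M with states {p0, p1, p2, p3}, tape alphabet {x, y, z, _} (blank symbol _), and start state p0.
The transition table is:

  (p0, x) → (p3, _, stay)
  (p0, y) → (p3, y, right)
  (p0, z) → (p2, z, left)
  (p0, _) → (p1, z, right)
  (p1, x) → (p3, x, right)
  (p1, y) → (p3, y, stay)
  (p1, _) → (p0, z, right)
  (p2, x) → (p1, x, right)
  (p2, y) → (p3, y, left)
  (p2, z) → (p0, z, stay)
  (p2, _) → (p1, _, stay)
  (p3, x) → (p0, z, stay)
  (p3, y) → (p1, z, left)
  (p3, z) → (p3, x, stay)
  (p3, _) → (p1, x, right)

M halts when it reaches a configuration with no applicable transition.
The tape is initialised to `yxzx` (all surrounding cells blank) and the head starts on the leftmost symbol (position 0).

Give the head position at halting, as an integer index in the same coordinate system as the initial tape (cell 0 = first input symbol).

p0 | _[y]xzx   read y → write y, move right, go to p3
p3 | _y[x]zx   read x → write z, move stay, go to p0
p0 | _y[z]zx   read z → write z, move left, go to p2
p2 | _[y]zzx   read y → write y, move left, go to p3
p3 | [_]yzzx   read _ → write x, move right, go to p1
p1 | x[y]zzx   read y → write y, move stay, go to p3
p3 | x[y]zzx   read y → write z, move left, go to p1
p1 | [x]zzzx   read x → write x, move right, go to p3
p3 | x[z]zzx   read z → write x, move stay, go to p3
p3 | x[x]zzx   read x → write z, move stay, go to p0
p0 | x[z]zzx   read z → write z, move left, go to p2
p2 | [x]zzzx   read x → write x, move right, go to p1
p1 | x[z]zzx
At halt the head is at cell 0.

0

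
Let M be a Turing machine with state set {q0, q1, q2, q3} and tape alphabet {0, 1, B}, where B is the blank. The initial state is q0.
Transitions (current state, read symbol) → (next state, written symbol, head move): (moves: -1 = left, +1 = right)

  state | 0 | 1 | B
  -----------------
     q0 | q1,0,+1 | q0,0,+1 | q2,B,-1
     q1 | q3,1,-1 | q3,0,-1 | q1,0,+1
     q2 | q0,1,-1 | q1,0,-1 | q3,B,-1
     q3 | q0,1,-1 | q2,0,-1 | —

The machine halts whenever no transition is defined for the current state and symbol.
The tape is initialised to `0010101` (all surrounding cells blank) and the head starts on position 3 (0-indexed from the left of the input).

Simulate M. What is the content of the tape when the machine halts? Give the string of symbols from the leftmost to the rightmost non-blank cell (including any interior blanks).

1000011

state=q0 head=3 tape=BBB001[0]101   (q0,0)→(q1,0,+1)
state=q1 head=4 tape=BBB0010[1]01   (q1,1)→(q3,0,-1)
state=q3 head=3 tape=BBB001[0]001   (q3,0)→(q0,1,-1)
state=q0 head=2 tape=BBB00[1]1001   (q0,1)→(q0,0,+1)
state=q0 head=3 tape=BBB000[1]001   (q0,1)→(q0,0,+1)
state=q0 head=4 tape=BBB0000[0]01   (q0,0)→(q1,0,+1)
state=q1 head=5 tape=BBB00000[0]1   (q1,0)→(q3,1,-1)
state=q3 head=4 tape=BBB0000[0]11   (q3,0)→(q0,1,-1)
state=q0 head=3 tape=BBB000[0]111   (q0,0)→(q1,0,+1)
state=q1 head=4 tape=BBB0000[1]11   (q1,1)→(q3,0,-1)
state=q3 head=3 tape=BBB000[0]011   (q3,0)→(q0,1,-1)
state=q0 head=2 tape=BBB00[0]1011   (q0,0)→(q1,0,+1)
state=q1 head=3 tape=BBB000[1]011   (q1,1)→(q3,0,-1)
state=q3 head=2 tape=BBB00[0]0011   (q3,0)→(q0,1,-1)
state=q0 head=1 tape=BBB0[0]10011   (q0,0)→(q1,0,+1)
state=q1 head=2 tape=BBB00[1]0011   (q1,1)→(q3,0,-1)
state=q3 head=1 tape=BBB0[0]00011   (q3,0)→(q0,1,-1)
state=q0 head=0 tape=BBB[0]100011   (q0,0)→(q1,0,+1)
state=q1 head=1 tape=BBB0[1]00011   (q1,1)→(q3,0,-1)
state=q3 head=0 tape=BBB[0]000011   (q3,0)→(q0,1,-1)
state=q0 head=-1 tape=BB[B]1000011   (q0,B)→(q2,B,-1)
state=q2 head=-2 tape=B[B]B1000011   (q2,B)→(q3,B,-1)
state=q3 head=-3 tape=[B]BB1000011
The non-blank tape span at halt is 1000011.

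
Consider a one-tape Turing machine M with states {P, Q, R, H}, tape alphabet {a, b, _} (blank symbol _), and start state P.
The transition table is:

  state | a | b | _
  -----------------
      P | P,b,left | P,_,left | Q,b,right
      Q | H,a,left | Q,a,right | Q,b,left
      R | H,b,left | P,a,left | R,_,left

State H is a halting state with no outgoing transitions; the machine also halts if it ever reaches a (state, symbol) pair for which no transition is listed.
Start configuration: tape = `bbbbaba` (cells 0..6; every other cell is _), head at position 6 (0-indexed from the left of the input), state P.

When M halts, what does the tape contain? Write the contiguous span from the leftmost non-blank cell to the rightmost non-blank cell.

aab__b_b

state=P head=6 tape=_bbbbab[a]   (P,a)→(P,b,left)
state=P head=5 tape=_bbbba[b]b   (P,b)→(P,_,left)
state=P head=4 tape=_bbbb[a]_b   (P,a)→(P,b,left)
state=P head=3 tape=_bbb[b]b_b   (P,b)→(P,_,left)
state=P head=2 tape=_bb[b]_b_b   (P,b)→(P,_,left)
state=P head=1 tape=_b[b]__b_b   (P,b)→(P,_,left)
state=P head=0 tape=_[b]___b_b   (P,b)→(P,_,left)
state=P head=-1 tape=[_]____b_b   (P,_)→(Q,b,right)
state=Q head=0 tape=b[_]___b_b   (Q,_)→(Q,b,left)
state=Q head=-1 tape=[b]b___b_b   (Q,b)→(Q,a,right)
state=Q head=0 tape=a[b]___b_b   (Q,b)→(Q,a,right)
state=Q head=1 tape=aa[_]__b_b   (Q,_)→(Q,b,left)
state=Q head=0 tape=a[a]b__b_b   (Q,a)→(H,a,left)
state=H head=-1 tape=[a]ab__b_b
The non-blank tape span at halt is aab__b_b.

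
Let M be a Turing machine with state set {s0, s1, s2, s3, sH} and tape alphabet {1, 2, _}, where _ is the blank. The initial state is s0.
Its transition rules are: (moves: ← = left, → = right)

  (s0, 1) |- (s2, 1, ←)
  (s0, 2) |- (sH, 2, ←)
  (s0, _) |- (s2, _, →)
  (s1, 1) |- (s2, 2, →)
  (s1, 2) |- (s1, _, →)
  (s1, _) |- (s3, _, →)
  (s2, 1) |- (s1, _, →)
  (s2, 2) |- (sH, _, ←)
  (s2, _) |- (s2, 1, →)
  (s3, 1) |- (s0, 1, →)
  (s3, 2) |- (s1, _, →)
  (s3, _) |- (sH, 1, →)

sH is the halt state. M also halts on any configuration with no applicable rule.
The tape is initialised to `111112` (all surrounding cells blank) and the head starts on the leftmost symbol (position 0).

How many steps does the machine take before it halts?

10

s0 | _[1]11112___   read 1 → write 1, move ←, go to s2
s2 | [_]111112___   read _ → write 1, move →, go to s2
s2 | 1[1]11112___   read 1 → write _, move →, go to s1
s1 | 1_[1]1112___   read 1 → write 2, move →, go to s2
s2 | 1_2[1]112___   read 1 → write _, move →, go to s1
s1 | 1_2_[1]12___   read 1 → write 2, move →, go to s2
s2 | 1_2_2[1]2___   read 1 → write _, move →, go to s1
s1 | 1_2_2_[2]___   read 2 → write _, move →, go to s1
s1 | 1_2_2__[_]__   read _ → write _, move →, go to s3
s3 | 1_2_2___[_]_   read _ → write 1, move →, go to sH
sH | 1_2_2___1[_]
M halts after 10 transitions.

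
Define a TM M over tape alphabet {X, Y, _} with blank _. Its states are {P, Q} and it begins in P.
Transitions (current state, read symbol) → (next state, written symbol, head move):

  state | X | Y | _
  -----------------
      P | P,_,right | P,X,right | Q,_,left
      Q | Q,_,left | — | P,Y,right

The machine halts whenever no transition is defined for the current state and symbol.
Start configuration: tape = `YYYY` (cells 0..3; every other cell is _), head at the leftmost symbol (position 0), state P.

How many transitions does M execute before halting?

11

P | _[Y]YYY_   read Y → write X, move right, go to P
P | _X[Y]YY_   read Y → write X, move right, go to P
P | _XX[Y]Y_   read Y → write X, move right, go to P
P | _XXX[Y]_   read Y → write X, move right, go to P
P | _XXXX[_]   read _ → write _, move left, go to Q
Q | _XXX[X]_   read X → write _, move left, go to Q
Q | _XX[X]__   read X → write _, move left, go to Q
Q | _X[X]___   read X → write _, move left, go to Q
Q | _[X]____   read X → write _, move left, go to Q
Q | [_]_____   read _ → write Y, move right, go to P
P | Y[_]____   read _ → write _, move left, go to Q
Q | [Y]_____
M halts after 11 transitions.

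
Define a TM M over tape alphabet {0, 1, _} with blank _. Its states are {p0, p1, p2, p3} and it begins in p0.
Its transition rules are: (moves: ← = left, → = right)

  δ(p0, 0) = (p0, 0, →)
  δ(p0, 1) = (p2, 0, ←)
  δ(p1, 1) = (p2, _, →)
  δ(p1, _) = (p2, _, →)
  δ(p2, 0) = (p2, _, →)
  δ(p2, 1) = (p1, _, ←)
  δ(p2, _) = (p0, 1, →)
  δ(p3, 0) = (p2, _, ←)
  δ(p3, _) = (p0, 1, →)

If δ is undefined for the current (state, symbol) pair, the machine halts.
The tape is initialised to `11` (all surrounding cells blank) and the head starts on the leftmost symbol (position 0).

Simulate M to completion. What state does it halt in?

state=p0 head=0 tape=_[1]1__   (p0,1)→(p2,0,←)
state=p2 head=-1 tape=[_]01__   (p2,_)→(p0,1,→)
state=p0 head=0 tape=1[0]1__   (p0,0)→(p0,0,→)
state=p0 head=1 tape=10[1]__   (p0,1)→(p2,0,←)
state=p2 head=0 tape=1[0]0__   (p2,0)→(p2,_,→)
state=p2 head=1 tape=1_[0]__   (p2,0)→(p2,_,→)
state=p2 head=2 tape=1__[_]_   (p2,_)→(p0,1,→)
state=p0 head=3 tape=1__1[_]
No transition is defined for (p0, _); M halts in state p0.

p0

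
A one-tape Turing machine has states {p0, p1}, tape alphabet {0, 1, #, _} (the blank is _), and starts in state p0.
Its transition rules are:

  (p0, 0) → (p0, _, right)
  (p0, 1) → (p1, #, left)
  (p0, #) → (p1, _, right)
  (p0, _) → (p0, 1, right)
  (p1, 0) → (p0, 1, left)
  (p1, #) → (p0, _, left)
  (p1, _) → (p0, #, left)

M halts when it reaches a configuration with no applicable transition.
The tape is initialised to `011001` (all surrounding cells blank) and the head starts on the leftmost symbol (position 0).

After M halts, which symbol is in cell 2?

#

state=p0 head=0 tape=_[0]11001   (p0,0)→(p0,_,right)
state=p0 head=1 tape=__[1]1001   (p0,1)→(p1,#,left)
state=p1 head=0 tape=_[_]#1001   (p1,_)→(p0,#,left)
state=p0 head=-1 tape=[_]##1001   (p0,_)→(p0,1,right)
state=p0 head=0 tape=1[#]#1001   (p0,#)→(p1,_,right)
state=p1 head=1 tape=1_[#]1001   (p1,#)→(p0,_,left)
state=p0 head=0 tape=1[_]_1001   (p0,_)→(p0,1,right)
state=p0 head=1 tape=11[_]1001   (p0,_)→(p0,1,right)
state=p0 head=2 tape=111[1]001   (p0,1)→(p1,#,left)
state=p1 head=1 tape=11[1]#001
Cell 2 holds # when M halts.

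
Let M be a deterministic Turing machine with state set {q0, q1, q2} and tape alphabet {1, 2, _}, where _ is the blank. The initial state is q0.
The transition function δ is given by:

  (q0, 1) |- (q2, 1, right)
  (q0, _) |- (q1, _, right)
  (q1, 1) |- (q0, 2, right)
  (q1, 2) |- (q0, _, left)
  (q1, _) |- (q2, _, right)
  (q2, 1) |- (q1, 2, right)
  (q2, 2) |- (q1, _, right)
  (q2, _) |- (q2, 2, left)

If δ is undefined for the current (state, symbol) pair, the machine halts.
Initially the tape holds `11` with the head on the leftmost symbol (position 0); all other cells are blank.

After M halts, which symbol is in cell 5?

2

state=q0 head=0 tape=[1]1____   (q0,1)→(q2,1,right)
state=q2 head=1 tape=1[1]____   (q2,1)→(q1,2,right)
state=q1 head=2 tape=12[_]___   (q1,_)→(q2,_,right)
state=q2 head=3 tape=12_[_]__   (q2,_)→(q2,2,left)
state=q2 head=2 tape=12[_]2__   (q2,_)→(q2,2,left)
state=q2 head=1 tape=1[2]22__   (q2,2)→(q1,_,right)
state=q1 head=2 tape=1_[2]2__   (q1,2)→(q0,_,left)
state=q0 head=1 tape=1[_]_2__   (q0,_)→(q1,_,right)
state=q1 head=2 tape=1_[_]2__   (q1,_)→(q2,_,right)
state=q2 head=3 tape=1__[2]__   (q2,2)→(q1,_,right)
state=q1 head=4 tape=1___[_]_   (q1,_)→(q2,_,right)
state=q2 head=5 tape=1____[_]   (q2,_)→(q2,2,left)
state=q2 head=4 tape=1___[_]2   (q2,_)→(q2,2,left)
state=q2 head=3 tape=1__[_]22   (q2,_)→(q2,2,left)
state=q2 head=2 tape=1_[_]222   (q2,_)→(q2,2,left)
state=q2 head=1 tape=1[_]2222   (q2,_)→(q2,2,left)
state=q2 head=0 tape=[1]22222   (q2,1)→(q1,2,right)
state=q1 head=1 tape=2[2]2222   (q1,2)→(q0,_,left)
state=q0 head=0 tape=[2]_2222
Cell 5 holds 2 when M halts.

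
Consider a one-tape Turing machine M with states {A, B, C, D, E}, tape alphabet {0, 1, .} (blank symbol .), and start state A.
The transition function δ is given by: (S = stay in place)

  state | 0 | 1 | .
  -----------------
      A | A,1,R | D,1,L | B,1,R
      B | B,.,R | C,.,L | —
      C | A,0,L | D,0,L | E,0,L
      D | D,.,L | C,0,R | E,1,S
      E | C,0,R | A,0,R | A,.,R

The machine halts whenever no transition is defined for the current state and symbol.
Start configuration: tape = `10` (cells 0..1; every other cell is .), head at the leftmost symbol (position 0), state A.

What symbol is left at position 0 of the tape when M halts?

.

state=A head=0 tape=...[1]0   (A,1)→(D,1,L)
state=D head=-1 tape=..[.]10   (D,.)→(E,1,S)
state=E head=-1 tape=..[1]10   (E,1)→(A,0,R)
state=A head=0 tape=..0[1]0   (A,1)→(D,1,L)
state=D head=-1 tape=..[0]10   (D,0)→(D,.,L)
state=D head=-2 tape=.[.].10   (D,.)→(E,1,S)
state=E head=-2 tape=.[1].10   (E,1)→(A,0,R)
state=A head=-1 tape=.0[.]10   (A,.)→(B,1,R)
state=B head=0 tape=.01[1]0   (B,1)→(C,.,L)
state=C head=-1 tape=.0[1].0   (C,1)→(D,0,L)
state=D head=-2 tape=.[0]0.0   (D,0)→(D,.,L)
state=D head=-3 tape=[.].0.0   (D,.)→(E,1,S)
state=E head=-3 tape=[1].0.0   (E,1)→(A,0,R)
state=A head=-2 tape=0[.]0.0   (A,.)→(B,1,R)
state=B head=-1 tape=01[0].0   (B,0)→(B,.,R)
state=B head=0 tape=01.[.]0
Cell 0 holds . when M halts.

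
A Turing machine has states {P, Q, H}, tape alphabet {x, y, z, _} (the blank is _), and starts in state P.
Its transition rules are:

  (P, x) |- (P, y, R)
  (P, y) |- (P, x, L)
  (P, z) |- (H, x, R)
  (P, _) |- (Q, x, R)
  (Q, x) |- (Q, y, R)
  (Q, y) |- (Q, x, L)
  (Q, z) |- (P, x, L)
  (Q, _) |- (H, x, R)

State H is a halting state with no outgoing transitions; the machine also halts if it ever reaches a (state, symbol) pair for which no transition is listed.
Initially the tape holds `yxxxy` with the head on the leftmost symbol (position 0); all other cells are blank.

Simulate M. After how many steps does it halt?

18

state=P head=0 tape=_[y]xxxy__   (P,y)→(P,x,L)
state=P head=-1 tape=[_]xxxxy__   (P,_)→(Q,x,R)
state=Q head=0 tape=x[x]xxxy__   (Q,x)→(Q,y,R)
state=Q head=1 tape=xy[x]xxy__   (Q,x)→(Q,y,R)
state=Q head=2 tape=xyy[x]xy__   (Q,x)→(Q,y,R)
state=Q head=3 tape=xyyy[x]y__   (Q,x)→(Q,y,R)
state=Q head=4 tape=xyyyy[y]__   (Q,y)→(Q,x,L)
state=Q head=3 tape=xyyy[y]x__   (Q,y)→(Q,x,L)
state=Q head=2 tape=xyy[y]xx__   (Q,y)→(Q,x,L)
state=Q head=1 tape=xy[y]xxx__   (Q,y)→(Q,x,L)
state=Q head=0 tape=x[y]xxxx__   (Q,y)→(Q,x,L)
state=Q head=-1 tape=[x]xxxxx__   (Q,x)→(Q,y,R)
state=Q head=0 tape=y[x]xxxx__   (Q,x)→(Q,y,R)
state=Q head=1 tape=yy[x]xxx__   (Q,x)→(Q,y,R)
state=Q head=2 tape=yyy[x]xx__   (Q,x)→(Q,y,R)
state=Q head=3 tape=yyyy[x]x__   (Q,x)→(Q,y,R)
state=Q head=4 tape=yyyyy[x]__   (Q,x)→(Q,y,R)
state=Q head=5 tape=yyyyyy[_]_   (Q,_)→(H,x,R)
state=H head=6 tape=yyyyyyx[_]
M halts after 18 transitions.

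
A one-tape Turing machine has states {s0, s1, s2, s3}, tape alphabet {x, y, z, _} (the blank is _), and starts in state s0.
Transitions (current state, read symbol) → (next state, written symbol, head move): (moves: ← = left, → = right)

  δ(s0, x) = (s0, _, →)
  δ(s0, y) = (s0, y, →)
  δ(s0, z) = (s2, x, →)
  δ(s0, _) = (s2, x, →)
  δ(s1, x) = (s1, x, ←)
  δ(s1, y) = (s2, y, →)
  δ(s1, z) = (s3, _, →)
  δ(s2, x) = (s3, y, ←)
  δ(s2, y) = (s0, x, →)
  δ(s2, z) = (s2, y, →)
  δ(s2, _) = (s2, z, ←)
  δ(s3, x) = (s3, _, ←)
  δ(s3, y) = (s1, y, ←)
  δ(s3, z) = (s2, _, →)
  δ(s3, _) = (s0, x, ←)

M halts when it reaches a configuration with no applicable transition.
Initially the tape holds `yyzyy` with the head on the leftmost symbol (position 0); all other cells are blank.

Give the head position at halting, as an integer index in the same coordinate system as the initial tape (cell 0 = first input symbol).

3

s0 | [y]yzyy____   read y → write y, move →, go to s0
s0 | y[y]zyy____   read y → write y, move →, go to s0
s0 | yy[z]yy____   read z → write x, move →, go to s2
s2 | yyx[y]y____   read y → write x, move →, go to s0
s0 | yyxx[y]____   read y → write y, move →, go to s0
s0 | yyxxy[_]___   read _ → write x, move →, go to s2
s2 | yyxxyx[_]__   read _ → write z, move ←, go to s2
s2 | yyxxy[x]z__   read x → write y, move ←, go to s3
s3 | yyxx[y]yz__   read y → write y, move ←, go to s1
s1 | yyx[x]yyz__   read x → write x, move ←, go to s1
s1 | yy[x]xyyz__   read x → write x, move ←, go to s1
s1 | y[y]xxyyz__   read y → write y, move →, go to s2
s2 | yy[x]xyyz__   read x → write y, move ←, go to s3
s3 | y[y]yxyyz__   read y → write y, move ←, go to s1
s1 | [y]yyxyyz__   read y → write y, move →, go to s2
s2 | y[y]yxyyz__   read y → write x, move →, go to s0
s0 | yx[y]xyyz__   read y → write y, move →, go to s0
s0 | yxy[x]yyz__   read x → write _, move →, go to s0
s0 | yxy_[y]yz__   read y → write y, move →, go to s0
s0 | yxy_y[y]z__   read y → write y, move →, go to s0
s0 | yxy_yy[z]__   read z → write x, move →, go to s2
s2 | yxy_yyx[_]_   read _ → write z, move ←, go to s2
s2 | yxy_yy[x]z_   read x → write y, move ←, go to s3
s3 | yxy_y[y]yz_   read y → write y, move ←, go to s1
s1 | yxy_[y]yyz_   read y → write y, move →, go to s2
s2 | yxy_y[y]yz_   read y → write x, move →, go to s0
s0 | yxy_yx[y]z_   read y → write y, move →, go to s0
s0 | yxy_yxy[z]_   read z → write x, move →, go to s2
s2 | yxy_yxyx[_]   read _ → write z, move ←, go to s2
s2 | yxy_yxy[x]z   read x → write y, move ←, go to s3
s3 | yxy_yx[y]yz   read y → write y, move ←, go to s1
s1 | yxy_y[x]yyz   read x → write x, move ←, go to s1
s1 | yxy_[y]xyyz   read y → write y, move →, go to s2
s2 | yxy_y[x]yyz   read x → write y, move ←, go to s3
s3 | yxy_[y]yyyz   read y → write y, move ←, go to s1
s1 | yxy[_]yyyyz
At halt the head is at cell 3.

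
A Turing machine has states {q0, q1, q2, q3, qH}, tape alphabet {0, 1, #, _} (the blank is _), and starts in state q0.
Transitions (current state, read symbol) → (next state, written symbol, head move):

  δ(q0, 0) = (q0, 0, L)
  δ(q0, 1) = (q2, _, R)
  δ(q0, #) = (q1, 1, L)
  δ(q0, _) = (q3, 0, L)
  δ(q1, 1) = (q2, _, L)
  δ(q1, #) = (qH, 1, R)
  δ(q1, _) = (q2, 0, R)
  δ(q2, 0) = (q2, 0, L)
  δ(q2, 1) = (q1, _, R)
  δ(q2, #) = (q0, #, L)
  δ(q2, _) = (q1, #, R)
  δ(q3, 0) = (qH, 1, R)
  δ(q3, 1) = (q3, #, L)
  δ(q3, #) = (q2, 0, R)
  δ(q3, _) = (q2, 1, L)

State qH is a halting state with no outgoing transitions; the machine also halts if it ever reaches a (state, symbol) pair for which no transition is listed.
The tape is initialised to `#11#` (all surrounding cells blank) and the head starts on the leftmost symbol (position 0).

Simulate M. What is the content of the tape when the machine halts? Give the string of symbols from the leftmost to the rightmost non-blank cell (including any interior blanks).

0#0_1

state=q0 head=0 tape=_[#]11#_   (q0,#)→(q1,1,L)
state=q1 head=-1 tape=[_]111#_   (q1,_)→(q2,0,R)
state=q2 head=0 tape=0[1]11#_   (q2,1)→(q1,_,R)
state=q1 head=1 tape=0_[1]1#_   (q1,1)→(q2,_,L)
state=q2 head=0 tape=0[_]_1#_   (q2,_)→(q1,#,R)
state=q1 head=1 tape=0#[_]1#_   (q1,_)→(q2,0,R)
state=q2 head=2 tape=0#0[1]#_   (q2,1)→(q1,_,R)
state=q1 head=3 tape=0#0_[#]_   (q1,#)→(qH,1,R)
state=qH head=4 tape=0#0_1[_]
The non-blank tape span at halt is 0#0_1.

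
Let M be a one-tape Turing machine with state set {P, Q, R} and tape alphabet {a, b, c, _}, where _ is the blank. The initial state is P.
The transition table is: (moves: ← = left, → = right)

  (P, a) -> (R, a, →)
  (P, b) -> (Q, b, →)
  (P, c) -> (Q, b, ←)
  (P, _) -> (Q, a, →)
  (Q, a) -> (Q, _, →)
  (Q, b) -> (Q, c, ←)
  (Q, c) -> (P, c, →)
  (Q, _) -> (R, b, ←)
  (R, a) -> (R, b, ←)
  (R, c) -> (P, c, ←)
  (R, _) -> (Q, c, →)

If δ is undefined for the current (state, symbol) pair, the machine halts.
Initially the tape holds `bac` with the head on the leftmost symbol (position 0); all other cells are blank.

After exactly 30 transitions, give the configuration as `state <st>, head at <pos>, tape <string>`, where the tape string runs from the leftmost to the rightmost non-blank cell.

state Q, head at 6, tape bacbcbc

state=P head=0 tape=[b]ac____   (P,b)→(Q,b,→)
state=Q head=1 tape=b[a]c____   (Q,a)→(Q,_,→)
state=Q head=2 tape=b_[c]____   (Q,c)→(P,c,→)
state=P head=3 tape=b_c[_]___   (P,_)→(Q,a,→)
state=Q head=4 tape=b_ca[_]__   (Q,_)→(R,b,←)
state=R head=3 tape=b_c[a]b__   (R,a)→(R,b,←)
state=R head=2 tape=b_[c]bb__   (R,c)→(P,c,←)
state=P head=1 tape=b[_]cbb__   (P,_)→(Q,a,→)
state=Q head=2 tape=ba[c]bb__   (Q,c)→(P,c,→)
state=P head=3 tape=bac[b]b__   (P,b)→(Q,b,→)
state=Q head=4 tape=bacb[b]__   (Q,b)→(Q,c,←)
state=Q head=3 tape=bac[b]c__   (Q,b)→(Q,c,←)
state=Q head=2 tape=ba[c]cc__   (Q,c)→(P,c,→)
state=P head=3 tape=bac[c]c__   (P,c)→(Q,b,←)
state=Q head=2 tape=ba[c]bc__   (Q,c)→(P,c,→)
state=P head=3 tape=bac[b]c__   (P,b)→(Q,b,→)
state=Q head=4 tape=bacb[c]__   (Q,c)→(P,c,→)
state=P head=5 tape=bacbc[_]_   (P,_)→(Q,a,→)
state=Q head=6 tape=bacbca[_]   (Q,_)→(R,b,←)
state=R head=5 tape=bacbc[a]b   (R,a)→(R,b,←)
state=R head=4 tape=bacb[c]bb   (R,c)→(P,c,←)
state=P head=3 tape=bac[b]cbb   (P,b)→(Q,b,→)
state=Q head=4 tape=bacb[c]bb   (Q,c)→(P,c,→)
state=P head=5 tape=bacbc[b]b   (P,b)→(Q,b,→)
state=Q head=6 tape=bacbcb[b]   (Q,b)→(Q,c,←)
state=Q head=5 tape=bacbc[b]c   (Q,b)→(Q,c,←)
state=Q head=4 tape=bacb[c]cc   (Q,c)→(P,c,→)
state=P head=5 tape=bacbc[c]c   (P,c)→(Q,b,←)
state=Q head=4 tape=bacb[c]bc   (Q,c)→(P,c,→)
state=P head=5 tape=bacbc[b]c   (P,b)→(Q,b,→)
state=Q head=6 tape=bacbcb[c]
After 30 steps: state Q, head at 6, tape bacbcbc.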